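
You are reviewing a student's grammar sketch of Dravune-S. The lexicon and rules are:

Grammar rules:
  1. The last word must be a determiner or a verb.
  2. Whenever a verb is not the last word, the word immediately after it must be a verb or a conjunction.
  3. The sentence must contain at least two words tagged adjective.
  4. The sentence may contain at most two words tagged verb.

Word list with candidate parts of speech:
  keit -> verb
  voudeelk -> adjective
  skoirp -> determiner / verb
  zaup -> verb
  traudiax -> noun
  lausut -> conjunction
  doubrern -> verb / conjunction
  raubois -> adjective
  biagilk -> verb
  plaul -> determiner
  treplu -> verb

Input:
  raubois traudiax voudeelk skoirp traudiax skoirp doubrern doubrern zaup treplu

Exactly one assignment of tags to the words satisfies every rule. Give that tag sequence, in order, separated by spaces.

adjective noun adjective determiner noun determiner conjunction conjunction verb verb

Candidates per position — 1:raubois {adjective}; 2:traudiax {noun}; 3:voudeelk {adjective}; 4:skoirp {determiner,verb}; 5:traudiax {noun}; 6:skoirp {determiner,verb}; 7:doubrern {verb,conjunction}; 8:doubrern {verb,conjunction}; 9:zaup {verb}; 10:treplu {verb}.
Position 4: verb is ruled out by rule 2; that leaves determiner.
Position 6: verb is ruled out by rule 4; that leaves determiner.
Position 7: verb is ruled out by rule 4; that leaves conjunction.
Position 8: verb is ruled out by rule 4; that leaves conjunction.
That leaves exactly one tagging: adjective noun adjective determiner noun determiner conjunction conjunction verb verb.
Rule-by-rule: rule 1 ok; rule 2 ok; rule 3 ok; rule 4 ok.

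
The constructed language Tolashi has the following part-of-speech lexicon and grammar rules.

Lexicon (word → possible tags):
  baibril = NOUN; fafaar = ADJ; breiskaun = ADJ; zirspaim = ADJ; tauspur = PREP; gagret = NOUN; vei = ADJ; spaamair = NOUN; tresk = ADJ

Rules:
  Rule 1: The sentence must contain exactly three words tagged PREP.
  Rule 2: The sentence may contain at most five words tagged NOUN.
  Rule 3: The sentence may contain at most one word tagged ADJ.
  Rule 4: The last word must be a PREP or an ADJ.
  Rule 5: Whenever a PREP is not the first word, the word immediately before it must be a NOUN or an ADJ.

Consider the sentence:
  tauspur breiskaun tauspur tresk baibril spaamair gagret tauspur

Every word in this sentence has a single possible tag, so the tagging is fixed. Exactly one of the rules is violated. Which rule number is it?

3

Fixed tagging: PREP ADJ PREP ADJ NOUN NOUN NOUN PREP.
Checking each rule: R1 ok, R2 ok, R3 fails, R4 ok, R5 ok.
Only rule 3 fails.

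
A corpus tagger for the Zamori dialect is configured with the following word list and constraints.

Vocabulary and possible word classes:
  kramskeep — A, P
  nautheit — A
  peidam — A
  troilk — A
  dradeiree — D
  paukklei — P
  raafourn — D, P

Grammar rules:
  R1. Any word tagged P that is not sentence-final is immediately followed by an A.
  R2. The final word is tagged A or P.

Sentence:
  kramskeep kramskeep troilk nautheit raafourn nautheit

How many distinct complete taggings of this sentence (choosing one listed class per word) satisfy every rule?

Candidates per position — 1:kramskeep {A,P}; 2:kramskeep {A,P}; 3:troilk {A}; 4:nautheit {A}; 5:raafourn {D,P}; 6:nautheit {A}.
There are 8 candidate sequences in total.
Checking each against the rules leaves 6 sequences.
Count = 6.

6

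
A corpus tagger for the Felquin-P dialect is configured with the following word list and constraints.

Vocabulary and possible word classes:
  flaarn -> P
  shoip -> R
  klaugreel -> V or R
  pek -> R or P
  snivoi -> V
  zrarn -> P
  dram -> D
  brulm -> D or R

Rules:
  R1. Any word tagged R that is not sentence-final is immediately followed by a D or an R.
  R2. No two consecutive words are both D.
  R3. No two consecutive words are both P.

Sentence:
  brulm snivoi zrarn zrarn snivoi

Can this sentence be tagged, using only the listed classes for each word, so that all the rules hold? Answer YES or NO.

Candidates per position — 1:brulm {D,R}; 2:snivoi {V}; 3:zrarn {P}; 4:zrarn {P}; 5:snivoi {V}.
Rule 3 cannot be satisfied by any choice of tags from the lexicon.
So there is no consistent tagging.

NO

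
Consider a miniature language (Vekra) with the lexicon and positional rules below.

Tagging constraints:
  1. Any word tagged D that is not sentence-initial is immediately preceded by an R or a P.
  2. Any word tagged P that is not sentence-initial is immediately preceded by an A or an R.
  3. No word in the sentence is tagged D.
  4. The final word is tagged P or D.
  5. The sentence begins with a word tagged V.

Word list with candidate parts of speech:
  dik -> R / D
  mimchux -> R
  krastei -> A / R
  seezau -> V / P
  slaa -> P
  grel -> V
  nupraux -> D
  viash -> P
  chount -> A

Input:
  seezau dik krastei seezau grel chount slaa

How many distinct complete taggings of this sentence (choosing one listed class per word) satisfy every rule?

4

Candidates per position — 1:seezau {V,P}; 2:dik {R,D}; 3:krastei {A,R}; 4:seezau {V,P}; 5:grel {V}; 6:chount {A}; 7:slaa {P}.
There are 16 candidate sequences in total.
The sequences that satisfy every rule: V R A V V A P; V R A P V A P; V R R V V A P; V R R P V A P.
Count = 4.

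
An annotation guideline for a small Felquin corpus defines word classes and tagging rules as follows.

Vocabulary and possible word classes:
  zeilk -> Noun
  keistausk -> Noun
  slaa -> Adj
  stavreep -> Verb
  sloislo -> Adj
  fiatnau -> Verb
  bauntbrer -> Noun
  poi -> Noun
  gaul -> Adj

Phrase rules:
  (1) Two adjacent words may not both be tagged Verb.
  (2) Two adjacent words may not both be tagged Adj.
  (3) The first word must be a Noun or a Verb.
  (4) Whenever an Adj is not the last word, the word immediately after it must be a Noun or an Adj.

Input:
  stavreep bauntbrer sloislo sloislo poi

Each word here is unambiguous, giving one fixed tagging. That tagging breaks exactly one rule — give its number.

2

Fixed tagging: Verb Noun Adj Adj Noun.
Checking each rule: R1 pass, R2 fail, R3 pass, R4 pass.
Only rule 2 fails.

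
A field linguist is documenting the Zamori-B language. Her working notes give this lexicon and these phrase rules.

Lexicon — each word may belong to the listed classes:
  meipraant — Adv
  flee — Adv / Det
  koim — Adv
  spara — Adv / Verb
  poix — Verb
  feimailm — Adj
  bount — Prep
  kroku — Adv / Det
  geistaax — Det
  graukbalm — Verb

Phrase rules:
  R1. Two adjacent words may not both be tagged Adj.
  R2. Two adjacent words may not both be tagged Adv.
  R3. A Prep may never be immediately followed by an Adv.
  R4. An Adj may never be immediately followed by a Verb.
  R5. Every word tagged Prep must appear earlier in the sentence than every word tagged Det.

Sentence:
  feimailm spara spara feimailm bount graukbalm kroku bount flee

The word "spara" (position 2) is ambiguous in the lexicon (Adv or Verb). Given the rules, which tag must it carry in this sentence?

Candidates per position — 1:feimailm {Adj}; 2:spara {Adv,Verb}; 3:spara {Adv,Verb}; 4:feimailm {Adj}; 5:bount {Prep}; 6:graukbalm {Verb}; 7:kroku {Adv,Det}; 8:bount {Prep}; 9:flee {Adv,Det}.
Position 2: tagging it Verb would leave rule 4 unsatisfiable, so it must be Adv.
Position 3: tagging it Adv would leave rule 2 unsatisfiable, so it must be Verb.
Position 7: tagging it Det would leave rule 5 unsatisfiable, so it must be Adv.
Position 9: tagging it Adv would leave rule 3 unsatisfiable, so it must be Det.
The unique satisfying tagging is: Adj Adv Verb Adj Prep Verb Adv Prep Det.
Checking: rule 1 holds; rule 2 holds; rule 3 holds; rule 4 holds; rule 5 holds.

Adv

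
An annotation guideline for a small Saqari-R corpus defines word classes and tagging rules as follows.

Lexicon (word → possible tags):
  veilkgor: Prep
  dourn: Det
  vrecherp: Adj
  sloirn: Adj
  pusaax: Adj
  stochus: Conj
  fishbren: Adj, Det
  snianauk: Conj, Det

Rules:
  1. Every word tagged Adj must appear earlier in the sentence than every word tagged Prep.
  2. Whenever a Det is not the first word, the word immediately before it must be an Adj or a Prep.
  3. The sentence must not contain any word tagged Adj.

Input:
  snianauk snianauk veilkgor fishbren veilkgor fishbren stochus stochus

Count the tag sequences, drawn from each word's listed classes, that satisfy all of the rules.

Candidates per position — 1:snianauk {Conj,Det}; 2:snianauk {Conj,Det}; 3:veilkgor {Prep}; 4:fishbren {Adj,Det}; 5:veilkgor {Prep}; 6:fishbren {Adj,Det}; 7:stochus {Conj}; 8:stochus {Conj}.
There are 16 candidate sequences in total.
The sequences that satisfy every rule: Conj Conj Prep Det Prep Det Conj Conj; Det Conj Prep Det Prep Det Conj Conj.
Count = 2.

2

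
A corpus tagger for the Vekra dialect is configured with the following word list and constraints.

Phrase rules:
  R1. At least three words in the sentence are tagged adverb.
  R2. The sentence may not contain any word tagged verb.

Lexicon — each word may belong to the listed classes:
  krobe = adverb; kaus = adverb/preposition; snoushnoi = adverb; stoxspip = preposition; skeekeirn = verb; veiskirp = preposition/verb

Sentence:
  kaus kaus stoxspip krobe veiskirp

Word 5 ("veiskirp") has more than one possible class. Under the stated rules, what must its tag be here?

Candidates per position — 1:kaus {adverb,preposition}; 2:kaus {adverb,preposition}; 3:stoxspip {preposition}; 4:krobe {adverb}; 5:veiskirp {preposition,verb}.
Position 1: tagging it preposition would leave rule 1 unsatisfiable, so it must be adverb.
Position 2: tagging it preposition would leave rule 1 unsatisfiable, so it must be adverb.
Position 5: tagging it verb would leave rule 2 unsatisfiable, so it must be preposition.
So the tagging must be: adverb adverb preposition adverb preposition.
Checking: rule 1 ✓; rule 2 ✓.

preposition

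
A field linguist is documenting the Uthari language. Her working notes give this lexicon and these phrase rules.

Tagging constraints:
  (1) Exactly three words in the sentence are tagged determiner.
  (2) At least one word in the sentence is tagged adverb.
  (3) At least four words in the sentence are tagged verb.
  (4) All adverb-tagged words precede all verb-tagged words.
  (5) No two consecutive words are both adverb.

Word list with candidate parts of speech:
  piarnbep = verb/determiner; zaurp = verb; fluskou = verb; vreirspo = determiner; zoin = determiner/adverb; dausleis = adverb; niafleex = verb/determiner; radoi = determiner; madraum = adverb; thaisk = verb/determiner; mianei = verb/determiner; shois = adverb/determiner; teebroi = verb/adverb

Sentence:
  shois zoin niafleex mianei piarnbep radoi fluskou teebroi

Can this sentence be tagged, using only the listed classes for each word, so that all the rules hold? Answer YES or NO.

Candidates per position — 1:shois {adverb,determiner}; 2:zoin {determiner,adverb}; 3:niafleex {verb,determiner}; 4:mianei {verb,determiner}; 5:piarnbep {verb,determiner}; 6:radoi {determiner}; 7:fluskou {verb}; 8:teebroi {verb,adverb}.
One satisfying assignment: adverb determiner verb verb determiner determiner verb verb.
Check: rule 1 holds; rule 2 holds; rule 3 holds; rule 4 holds; rule 5 holds.

YES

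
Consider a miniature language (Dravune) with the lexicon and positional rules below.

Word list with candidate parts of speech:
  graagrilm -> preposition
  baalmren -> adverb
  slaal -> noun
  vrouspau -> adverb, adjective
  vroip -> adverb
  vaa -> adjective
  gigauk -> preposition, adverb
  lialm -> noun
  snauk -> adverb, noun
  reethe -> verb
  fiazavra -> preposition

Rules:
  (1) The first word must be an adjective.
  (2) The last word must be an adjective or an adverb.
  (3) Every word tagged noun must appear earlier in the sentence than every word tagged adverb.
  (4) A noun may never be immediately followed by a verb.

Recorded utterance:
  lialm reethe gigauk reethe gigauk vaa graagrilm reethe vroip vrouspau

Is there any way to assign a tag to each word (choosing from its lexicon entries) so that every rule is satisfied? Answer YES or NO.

NO

Candidates per position — 1:lialm {noun}; 2:reethe {verb}; 3:gigauk {preposition,adverb}; 4:reethe {verb}; 5:gigauk {preposition,adverb}; 6:vaa {adjective}; 7:graagrilm {preposition}; 8:reethe {verb}; 9:vroip {adverb}; 10:vrouspau {adverb,adjective}.
Rule 1 cannot be satisfied by any choice of tags from the lexicon.
So there is no consistent tagging.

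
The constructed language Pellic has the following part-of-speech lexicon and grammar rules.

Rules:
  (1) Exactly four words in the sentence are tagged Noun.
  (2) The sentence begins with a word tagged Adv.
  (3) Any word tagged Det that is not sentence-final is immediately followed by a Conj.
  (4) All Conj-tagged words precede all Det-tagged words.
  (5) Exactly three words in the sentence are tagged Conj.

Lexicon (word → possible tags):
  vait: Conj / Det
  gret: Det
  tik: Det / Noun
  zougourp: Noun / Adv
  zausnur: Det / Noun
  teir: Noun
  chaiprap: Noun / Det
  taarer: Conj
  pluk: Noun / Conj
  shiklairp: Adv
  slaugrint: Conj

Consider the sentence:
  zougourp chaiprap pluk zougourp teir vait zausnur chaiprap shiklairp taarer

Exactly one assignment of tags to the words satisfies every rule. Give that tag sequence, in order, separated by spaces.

Adv Noun Conj Adv Noun Conj Noun Noun Adv Conj

Candidates per position — 1:zougourp {Noun,Adv}; 2:chaiprap {Noun,Det}; 3:pluk {Noun,Conj}; 4:zougourp {Noun,Adv}; 5:teir {Noun}; 6:vait {Conj,Det}; 7:zausnur {Det,Noun}; 8:chaiprap {Noun,Det}; 9:shiklairp {Adv}; 10:taarer {Conj}.
Position 1: Noun is ruled out by rule 2; that leaves Adv.
Position 2: Det is ruled out by rule 4; that leaves Noun.
Position 3: Noun is ruled out by rule 5; that leaves Conj.
Position 6: Det is ruled out by rule 3; that leaves Conj.
Position 7: Det is ruled out by rule 3; that leaves Noun.
Position 8: Det is ruled out by rule 3; that leaves Noun.
Position 4: Noun is ruled out by rule 1; that leaves Adv.
That leaves exactly one tagging: Adv Noun Conj Adv Noun Conj Noun Noun Adv Conj.
Verifying each rule — rule 1 ✓; rule 2 ✓; rule 3 ✓; rule 4 ✓; rule 5 ✓.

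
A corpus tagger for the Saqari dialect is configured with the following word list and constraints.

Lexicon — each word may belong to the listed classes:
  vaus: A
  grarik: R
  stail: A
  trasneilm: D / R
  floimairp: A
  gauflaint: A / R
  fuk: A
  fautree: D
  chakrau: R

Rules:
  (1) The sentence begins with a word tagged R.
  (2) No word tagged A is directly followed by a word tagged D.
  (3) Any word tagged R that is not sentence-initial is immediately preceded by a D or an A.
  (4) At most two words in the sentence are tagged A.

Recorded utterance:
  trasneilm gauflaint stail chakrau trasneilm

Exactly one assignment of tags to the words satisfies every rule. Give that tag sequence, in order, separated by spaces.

Candidates per position — 1:trasneilm {D,R}; 2:gauflaint {A,R}; 3:stail {A}; 4:chakrau {R}; 5:trasneilm {D,R}.
At position 1, choosing D makes rule 1 impossible to satisfy; hence R.
At position 2, choosing R makes rule 3 impossible to satisfy; hence A.
At position 5, choosing R makes rule 3 impossible to satisfy; hence D.
The only consistent sequence is: R A A R D.
Rule-by-rule: rule 1 ok; rule 2 ok; rule 3 ok; rule 4 ok.

R A A R D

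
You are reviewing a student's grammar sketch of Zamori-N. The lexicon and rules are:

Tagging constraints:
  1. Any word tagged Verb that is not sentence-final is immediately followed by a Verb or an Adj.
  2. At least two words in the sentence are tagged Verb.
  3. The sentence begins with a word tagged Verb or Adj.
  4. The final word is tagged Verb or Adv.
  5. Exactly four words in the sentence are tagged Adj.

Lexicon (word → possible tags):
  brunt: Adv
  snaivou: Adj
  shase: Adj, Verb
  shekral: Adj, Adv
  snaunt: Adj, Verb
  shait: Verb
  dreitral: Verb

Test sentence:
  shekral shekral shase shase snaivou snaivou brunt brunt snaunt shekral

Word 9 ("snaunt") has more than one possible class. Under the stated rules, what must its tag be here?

Candidates per position — 1:shekral {Adj,Adv}; 2:shekral {Adj,Adv}; 3:shase {Adj,Verb}; 4:shase {Adj,Verb}; 5:snaivou {Adj}; 6:snaivou {Adj}; 7:brunt {Adv}; 8:brunt {Adv}; 9:snaunt {Adj,Verb}; 10:shekral {Adj,Adv}.
At position 1, choosing Adv makes rule 3 impossible to satisfy; hence Adj.
At position 10, choosing Adj makes rule 4 impossible to satisfy; hence Adv.
At position 9, choosing Verb makes rule 1 impossible to satisfy; hence Adj.
At position 2, choosing Adj makes rule 5 impossible to satisfy; hence Adv.
At position 3, choosing Adj makes rule 2 impossible to satisfy; hence Verb.
At position 4, choosing Adj makes rule 2 impossible to satisfy; hence Verb.
That leaves exactly one tagging: Adj Adv Verb Verb Adj Adj Adv Adv Adj Adv.
Checking: rule 1 ok; rule 2 ok; rule 3 ok; rule 4 ok; rule 5 ok.

Adj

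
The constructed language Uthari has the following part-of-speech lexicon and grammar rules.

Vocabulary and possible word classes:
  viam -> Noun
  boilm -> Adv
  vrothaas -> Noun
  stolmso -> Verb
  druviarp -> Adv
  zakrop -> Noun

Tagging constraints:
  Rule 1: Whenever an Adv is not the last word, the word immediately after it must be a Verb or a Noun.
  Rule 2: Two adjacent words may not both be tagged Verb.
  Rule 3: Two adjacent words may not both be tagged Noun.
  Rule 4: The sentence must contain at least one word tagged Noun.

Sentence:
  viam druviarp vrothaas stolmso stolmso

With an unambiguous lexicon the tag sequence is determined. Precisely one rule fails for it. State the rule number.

2

Fixed tagging: Noun Adv Noun Verb Verb.
Rule check: R1 holds, R2 violated, R3 holds, R4 holds.
Only rule 2 fails.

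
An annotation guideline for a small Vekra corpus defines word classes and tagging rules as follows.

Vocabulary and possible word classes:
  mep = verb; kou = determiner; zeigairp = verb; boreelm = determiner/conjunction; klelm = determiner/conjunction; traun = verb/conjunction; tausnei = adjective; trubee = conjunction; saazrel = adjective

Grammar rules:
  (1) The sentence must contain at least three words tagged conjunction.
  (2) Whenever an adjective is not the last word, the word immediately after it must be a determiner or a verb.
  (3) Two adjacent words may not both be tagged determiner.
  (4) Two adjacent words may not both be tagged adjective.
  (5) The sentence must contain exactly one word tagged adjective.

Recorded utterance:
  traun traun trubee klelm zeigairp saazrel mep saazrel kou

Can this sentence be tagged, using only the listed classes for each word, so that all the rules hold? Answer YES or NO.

Candidates per position — 1:traun {verb,conjunction}; 2:traun {verb,conjunction}; 3:trubee {conjunction}; 4:klelm {determiner,conjunction}; 5:zeigairp {verb}; 6:saazrel {adjective}; 7:mep {verb}; 8:saazrel {adjective}; 9:kou {determiner}.
Rule 5 cannot be satisfied by any choice of tags from the lexicon.
So there is no consistent tagging.

NO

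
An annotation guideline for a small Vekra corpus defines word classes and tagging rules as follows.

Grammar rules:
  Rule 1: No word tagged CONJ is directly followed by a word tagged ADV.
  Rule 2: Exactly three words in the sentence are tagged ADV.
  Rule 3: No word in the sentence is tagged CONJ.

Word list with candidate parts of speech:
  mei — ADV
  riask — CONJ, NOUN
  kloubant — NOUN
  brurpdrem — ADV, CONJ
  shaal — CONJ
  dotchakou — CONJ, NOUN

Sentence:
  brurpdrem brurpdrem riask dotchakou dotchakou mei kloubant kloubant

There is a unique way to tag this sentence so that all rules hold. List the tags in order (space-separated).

Candidates per position — 1:brurpdrem {ADV,CONJ}; 2:brurpdrem {ADV,CONJ}; 3:riask {CONJ,NOUN}; 4:dotchakou {CONJ,NOUN}; 5:dotchakou {CONJ,NOUN}; 6:mei {ADV}; 7:kloubant {NOUN}; 8:kloubant {NOUN}.
If word 1 were CONJ, no tagging could satisfy rule 2; so word 1 is ADV.
If word 2 were CONJ, no tagging could satisfy rule 2; so word 2 is ADV.
If word 3 were CONJ, no tagging could satisfy rule 3; so word 3 is NOUN.
If word 4 were CONJ, no tagging could satisfy rule 3; so word 4 is NOUN.
If word 5 were CONJ, no tagging could satisfy rule 1; so word 5 is NOUN.
So the tagging must be: ADV ADV NOUN NOUN NOUN ADV NOUN NOUN.
Check: rule 1 holds; rule 2 holds; rule 3 holds.

ADV ADV NOUN NOUN NOUN ADV NOUN NOUN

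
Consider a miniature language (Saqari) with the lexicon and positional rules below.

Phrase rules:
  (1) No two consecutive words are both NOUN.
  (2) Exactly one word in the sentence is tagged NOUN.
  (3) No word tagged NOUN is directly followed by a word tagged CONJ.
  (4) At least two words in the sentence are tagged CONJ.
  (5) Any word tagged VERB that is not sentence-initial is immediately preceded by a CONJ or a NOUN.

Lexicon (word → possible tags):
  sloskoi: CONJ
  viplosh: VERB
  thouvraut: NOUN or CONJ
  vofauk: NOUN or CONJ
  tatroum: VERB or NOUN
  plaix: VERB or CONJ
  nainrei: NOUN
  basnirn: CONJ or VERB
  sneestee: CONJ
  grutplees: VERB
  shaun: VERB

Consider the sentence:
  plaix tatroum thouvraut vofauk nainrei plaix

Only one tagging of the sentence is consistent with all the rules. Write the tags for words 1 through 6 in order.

Candidates per position — 1:plaix {VERB,CONJ}; 2:tatroum {VERB,NOUN}; 3:thouvraut {NOUN,CONJ}; 4:vofauk {NOUN,CONJ}; 5:nainrei {NOUN}; 6:plaix {VERB,CONJ}.
At position 2, choosing NOUN makes rule 2 impossible to satisfy; hence VERB.
At position 3, choosing NOUN makes rule 2 impossible to satisfy; hence CONJ.
At position 4, choosing NOUN makes rule 1 impossible to satisfy; hence CONJ.
At position 6, choosing CONJ makes rule 3 impossible to satisfy; hence VERB.
At position 1, choosing VERB makes rule 5 impossible to satisfy; hence CONJ.
So the tagging must be: CONJ VERB CONJ CONJ NOUN VERB.
Checking: rule 1 holds; rule 2 holds; rule 3 holds; rule 4 holds; rule 5 holds.

CONJ VERB CONJ CONJ NOUN VERB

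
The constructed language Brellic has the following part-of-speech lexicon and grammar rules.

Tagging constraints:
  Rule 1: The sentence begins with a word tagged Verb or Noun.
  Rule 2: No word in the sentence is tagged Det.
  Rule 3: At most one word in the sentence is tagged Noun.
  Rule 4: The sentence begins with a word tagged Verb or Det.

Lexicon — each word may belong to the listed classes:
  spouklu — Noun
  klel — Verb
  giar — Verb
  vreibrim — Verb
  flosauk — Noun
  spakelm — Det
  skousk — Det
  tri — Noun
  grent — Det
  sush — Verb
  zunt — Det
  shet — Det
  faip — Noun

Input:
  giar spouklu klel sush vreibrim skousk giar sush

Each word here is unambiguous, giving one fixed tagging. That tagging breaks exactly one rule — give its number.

2

Fixed tagging: Verb Noun Verb Verb Verb Det Verb Verb.
Rule check: R1 ✓, R2 ✗, R3 ✓, R4 ✓.
Only rule 2 fails.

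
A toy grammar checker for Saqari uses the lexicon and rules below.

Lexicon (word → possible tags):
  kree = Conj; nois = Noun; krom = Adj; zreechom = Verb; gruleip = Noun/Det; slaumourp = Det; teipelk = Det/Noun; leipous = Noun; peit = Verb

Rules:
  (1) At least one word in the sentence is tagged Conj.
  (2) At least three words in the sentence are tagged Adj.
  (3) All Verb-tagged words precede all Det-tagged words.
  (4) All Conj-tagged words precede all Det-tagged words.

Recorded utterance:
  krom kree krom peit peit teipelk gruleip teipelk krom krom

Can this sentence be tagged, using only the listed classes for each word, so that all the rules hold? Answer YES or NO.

Candidates per position — 1:krom {Adj}; 2:kree {Conj}; 3:krom {Adj}; 4:peit {Verb}; 5:peit {Verb}; 6:teipelk {Det,Noun}; 7:gruleip {Noun,Det}; 8:teipelk {Det,Noun}; 9:krom {Adj}; 10:krom {Adj}.
One satisfying assignment: Adj Conj Adj Verb Verb Det Noun Det Adj Adj.
Rule-by-rule: rule 1 ok; rule 2 ok; rule 3 ok; rule 4 ok.

YES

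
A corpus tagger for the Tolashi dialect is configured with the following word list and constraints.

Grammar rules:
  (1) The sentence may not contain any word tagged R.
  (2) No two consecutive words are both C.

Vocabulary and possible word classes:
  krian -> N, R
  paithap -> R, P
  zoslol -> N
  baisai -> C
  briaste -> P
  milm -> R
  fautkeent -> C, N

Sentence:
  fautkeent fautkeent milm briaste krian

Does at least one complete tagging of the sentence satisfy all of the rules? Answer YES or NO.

Candidates per position — 1:fautkeent {C,N}; 2:fautkeent {C,N}; 3:milm {R}; 4:briaste {P}; 5:krian {N,R}.
Rule 1 cannot be satisfied by any choice of tags from the lexicon.
So there is no consistent tagging.

NO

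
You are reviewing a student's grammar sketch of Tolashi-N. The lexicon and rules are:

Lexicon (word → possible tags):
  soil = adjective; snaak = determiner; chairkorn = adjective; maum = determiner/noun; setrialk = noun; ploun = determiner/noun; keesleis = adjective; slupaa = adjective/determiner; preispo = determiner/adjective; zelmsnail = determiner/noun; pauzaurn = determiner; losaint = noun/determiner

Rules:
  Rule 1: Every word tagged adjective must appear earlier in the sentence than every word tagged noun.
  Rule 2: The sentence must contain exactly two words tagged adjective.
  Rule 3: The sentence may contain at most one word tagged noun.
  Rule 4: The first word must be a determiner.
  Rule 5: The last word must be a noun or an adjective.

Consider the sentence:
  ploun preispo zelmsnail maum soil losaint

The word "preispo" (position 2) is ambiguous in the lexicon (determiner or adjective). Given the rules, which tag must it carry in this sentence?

adjective

Candidates per position — 1:ploun {determiner,noun}; 2:preispo {determiner,adjective}; 3:zelmsnail {determiner,noun}; 4:maum {determiner,noun}; 5:soil {adjective}; 6:losaint {noun,determiner}.
At position 1, choosing noun makes rule 1 impossible to satisfy; hence determiner.
At position 2, choosing determiner makes rule 2 impossible to satisfy; hence adjective.
At position 3, choosing noun makes rule 1 impossible to satisfy; hence determiner.
At position 4, choosing noun makes rule 1 impossible to satisfy; hence determiner.
At position 6, choosing determiner makes rule 5 impossible to satisfy; hence noun.
The only consistent sequence is: determiner adjective determiner determiner adjective noun.
Verifying each rule — rule 1 ok; rule 2 ok; rule 3 ok; rule 4 ok; rule 5 ok.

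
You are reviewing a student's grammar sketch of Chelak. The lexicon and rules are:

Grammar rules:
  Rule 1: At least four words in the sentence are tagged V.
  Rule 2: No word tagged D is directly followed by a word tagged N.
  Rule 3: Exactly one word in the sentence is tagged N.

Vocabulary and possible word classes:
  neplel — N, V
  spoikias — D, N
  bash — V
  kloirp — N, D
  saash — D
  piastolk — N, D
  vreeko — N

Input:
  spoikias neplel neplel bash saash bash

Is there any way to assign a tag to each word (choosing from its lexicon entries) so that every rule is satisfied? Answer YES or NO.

Candidates per position — 1:spoikias {D,N}; 2:neplel {N,V}; 3:neplel {N,V}; 4:bash {V}; 5:saash {D}; 6:bash {V}.
One satisfying assignment: N V V V D V.
Rule-by-rule: rule 1 satisfied; rule 2 satisfied; rule 3 satisfied.

YES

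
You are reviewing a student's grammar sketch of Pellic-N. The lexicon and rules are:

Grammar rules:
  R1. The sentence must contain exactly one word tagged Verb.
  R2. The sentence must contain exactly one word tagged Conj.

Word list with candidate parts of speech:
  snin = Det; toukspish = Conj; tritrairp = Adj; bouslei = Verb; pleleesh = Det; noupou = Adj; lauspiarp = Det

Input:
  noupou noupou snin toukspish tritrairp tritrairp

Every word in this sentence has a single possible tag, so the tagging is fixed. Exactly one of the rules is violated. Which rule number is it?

Fixed tagging: Adj Adj Det Conj Adj Adj.
Applying the rules: R1 ✗, R2 ✓.
Only rule 1 fails.

1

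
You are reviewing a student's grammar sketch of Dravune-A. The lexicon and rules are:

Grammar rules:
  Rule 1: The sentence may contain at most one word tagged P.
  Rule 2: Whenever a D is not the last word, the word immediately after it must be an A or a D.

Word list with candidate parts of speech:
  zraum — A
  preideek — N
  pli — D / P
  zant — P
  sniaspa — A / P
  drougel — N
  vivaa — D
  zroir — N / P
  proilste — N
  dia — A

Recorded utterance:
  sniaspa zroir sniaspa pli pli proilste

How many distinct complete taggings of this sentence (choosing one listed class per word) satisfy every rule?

Candidates per position — 1:sniaspa {A,P}; 2:zroir {N,P}; 3:sniaspa {A,P}; 4:pli {D,P}; 5:pli {D,P}; 6:proilste {N}.
There are 32 candidate sequences in total.
Every candidate sequence violates at least one rule; no consistent tagging exists.
Count = 0.

0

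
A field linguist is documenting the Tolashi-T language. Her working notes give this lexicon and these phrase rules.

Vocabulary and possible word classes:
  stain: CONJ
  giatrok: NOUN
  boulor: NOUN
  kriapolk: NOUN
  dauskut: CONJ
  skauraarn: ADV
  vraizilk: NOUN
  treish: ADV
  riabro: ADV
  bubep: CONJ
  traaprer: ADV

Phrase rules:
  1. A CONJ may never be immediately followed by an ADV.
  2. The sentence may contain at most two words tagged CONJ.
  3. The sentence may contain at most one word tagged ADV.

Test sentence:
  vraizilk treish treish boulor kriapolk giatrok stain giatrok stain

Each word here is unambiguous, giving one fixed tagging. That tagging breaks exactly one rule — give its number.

Fixed tagging: NOUN ADV ADV NOUN NOUN NOUN CONJ NOUN CONJ.
Rule check: R1 holds, R2 holds, R3 violated.
Only rule 3 fails.

3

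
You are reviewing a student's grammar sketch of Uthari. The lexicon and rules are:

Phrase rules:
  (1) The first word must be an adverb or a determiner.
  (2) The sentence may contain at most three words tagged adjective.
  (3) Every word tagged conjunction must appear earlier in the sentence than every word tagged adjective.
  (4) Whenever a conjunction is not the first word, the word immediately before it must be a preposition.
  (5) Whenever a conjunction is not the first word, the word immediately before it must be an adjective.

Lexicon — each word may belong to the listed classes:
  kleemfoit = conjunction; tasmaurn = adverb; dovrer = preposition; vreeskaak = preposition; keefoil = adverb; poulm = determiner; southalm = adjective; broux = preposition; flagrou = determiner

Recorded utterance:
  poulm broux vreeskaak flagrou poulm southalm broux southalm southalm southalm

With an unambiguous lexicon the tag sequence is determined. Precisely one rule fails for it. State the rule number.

Fixed tagging: determiner preposition preposition determiner determiner adjective preposition adjective adjective adjective.
Rule check: R1 holds, R2 violated, R3 holds, R4 holds, R5 holds.
Only rule 2 fails.

2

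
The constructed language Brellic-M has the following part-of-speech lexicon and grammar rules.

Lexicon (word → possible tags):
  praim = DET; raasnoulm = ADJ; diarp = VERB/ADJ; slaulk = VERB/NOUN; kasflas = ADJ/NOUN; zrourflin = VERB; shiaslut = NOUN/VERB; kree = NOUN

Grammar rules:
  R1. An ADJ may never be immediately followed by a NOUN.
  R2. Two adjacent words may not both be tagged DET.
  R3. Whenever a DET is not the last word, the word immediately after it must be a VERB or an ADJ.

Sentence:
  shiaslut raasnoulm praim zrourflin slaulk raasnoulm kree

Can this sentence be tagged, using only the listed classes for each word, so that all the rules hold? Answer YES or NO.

NO

Candidates per position — 1:shiaslut {NOUN,VERB}; 2:raasnoulm {ADJ}; 3:praim {DET}; 4:zrourflin {VERB}; 5:slaulk {VERB,NOUN}; 6:raasnoulm {ADJ}; 7:kree {NOUN}.
Rule 1 cannot be satisfied by any choice of tags from the lexicon.
So there is no consistent tagging.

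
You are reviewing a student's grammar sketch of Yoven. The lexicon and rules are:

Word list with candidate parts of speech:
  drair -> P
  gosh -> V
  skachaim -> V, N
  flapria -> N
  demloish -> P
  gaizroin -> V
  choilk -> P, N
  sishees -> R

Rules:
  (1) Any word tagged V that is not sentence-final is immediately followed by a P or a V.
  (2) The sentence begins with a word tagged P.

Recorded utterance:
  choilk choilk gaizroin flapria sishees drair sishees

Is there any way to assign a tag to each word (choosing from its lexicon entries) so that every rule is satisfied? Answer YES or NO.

NO

Candidates per position — 1:choilk {P,N}; 2:choilk {P,N}; 3:gaizroin {V}; 4:flapria {N}; 5:sishees {R}; 6:drair {P}; 7:sishees {R}.
Rule 1 cannot be satisfied by any choice of tags from the lexicon.
So there is no consistent tagging.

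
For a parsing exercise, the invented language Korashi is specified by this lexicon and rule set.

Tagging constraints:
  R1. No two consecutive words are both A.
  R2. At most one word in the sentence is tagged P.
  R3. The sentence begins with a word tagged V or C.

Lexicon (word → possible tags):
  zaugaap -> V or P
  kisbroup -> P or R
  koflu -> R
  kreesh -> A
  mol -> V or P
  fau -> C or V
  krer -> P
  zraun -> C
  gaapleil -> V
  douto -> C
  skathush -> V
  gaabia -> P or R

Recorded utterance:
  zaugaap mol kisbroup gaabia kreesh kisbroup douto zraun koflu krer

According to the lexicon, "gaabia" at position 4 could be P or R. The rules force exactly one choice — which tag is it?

Candidates per position — 1:zaugaap {V,P}; 2:mol {V,P}; 3:kisbroup {P,R}; 4:gaabia {P,R}; 5:kreesh {A}; 6:kisbroup {P,R}; 7:douto {C}; 8:zraun {C}; 9:koflu {R}; 10:krer {P}.
At position 1, choosing P makes rule 2 impossible to satisfy; hence V.
At position 2, choosing P makes rule 2 impossible to satisfy; hence V.
At position 3, choosing P makes rule 2 impossible to satisfy; hence R.
At position 4, choosing P makes rule 2 impossible to satisfy; hence R.
At position 6, choosing P makes rule 2 impossible to satisfy; hence R.
That leaves exactly one tagging: V V R R A R C C R P.
Check: rule 1 ✓; rule 2 ✓; rule 3 ✓.

R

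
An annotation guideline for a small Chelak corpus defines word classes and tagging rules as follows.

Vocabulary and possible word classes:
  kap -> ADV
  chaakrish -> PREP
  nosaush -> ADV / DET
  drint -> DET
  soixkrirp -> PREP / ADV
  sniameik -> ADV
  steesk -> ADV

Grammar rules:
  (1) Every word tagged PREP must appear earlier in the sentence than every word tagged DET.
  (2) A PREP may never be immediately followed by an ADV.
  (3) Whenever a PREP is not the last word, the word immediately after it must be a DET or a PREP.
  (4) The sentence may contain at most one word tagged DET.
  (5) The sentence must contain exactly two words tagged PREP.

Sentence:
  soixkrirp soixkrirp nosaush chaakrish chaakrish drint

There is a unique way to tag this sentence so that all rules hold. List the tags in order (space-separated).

ADV ADV ADV PREP PREP DET

Candidates per position — 1:soixkrirp {PREP,ADV}; 2:soixkrirp {PREP,ADV}; 3:nosaush {ADV,DET}; 4:chaakrish {PREP}; 5:chaakrish {PREP}; 6:drint {DET}.
If word 1 were PREP, no tagging could satisfy rule 5; so word 1 is ADV.
If word 2 were PREP, no tagging could satisfy rule 5; so word 2 is ADV.
If word 3 were DET, no tagging could satisfy rule 1; so word 3 is ADV.
The only consistent sequence is: ADV ADV ADV PREP PREP DET.
Verifying each rule — rule 1 holds; rule 2 holds; rule 3 holds; rule 4 holds; rule 5 holds.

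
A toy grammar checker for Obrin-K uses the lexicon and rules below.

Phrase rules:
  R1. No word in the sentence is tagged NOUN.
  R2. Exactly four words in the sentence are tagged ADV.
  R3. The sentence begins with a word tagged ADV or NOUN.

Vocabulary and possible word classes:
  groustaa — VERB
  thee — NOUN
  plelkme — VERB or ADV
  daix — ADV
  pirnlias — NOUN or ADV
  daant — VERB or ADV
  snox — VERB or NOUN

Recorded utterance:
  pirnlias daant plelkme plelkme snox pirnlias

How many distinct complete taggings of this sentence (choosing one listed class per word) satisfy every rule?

Candidates per position — 1:pirnlias {NOUN,ADV}; 2:daant {VERB,ADV}; 3:plelkme {VERB,ADV}; 4:plelkme {VERB,ADV}; 5:snox {VERB,NOUN}; 6:pirnlias {NOUN,ADV}.
There are 64 candidate sequences in total.
The sequences that satisfy every rule: ADV VERB ADV ADV VERB ADV; ADV ADV VERB ADV VERB ADV; ADV ADV ADV VERB VERB ADV.
Count = 3.

3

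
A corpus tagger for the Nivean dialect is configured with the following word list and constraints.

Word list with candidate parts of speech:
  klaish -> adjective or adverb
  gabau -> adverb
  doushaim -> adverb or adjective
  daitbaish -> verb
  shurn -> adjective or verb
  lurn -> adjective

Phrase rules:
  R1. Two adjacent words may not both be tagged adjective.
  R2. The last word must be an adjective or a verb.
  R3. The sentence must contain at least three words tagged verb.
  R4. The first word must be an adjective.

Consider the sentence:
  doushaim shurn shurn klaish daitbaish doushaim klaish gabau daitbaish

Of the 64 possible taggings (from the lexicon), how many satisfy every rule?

9

Candidates per position — 1:doushaim {adverb,adjective}; 2:shurn {adjective,verb}; 3:shurn {adjective,verb}; 4:klaish {adjective,adverb}; 5:daitbaish {verb}; 6:doushaim {adverb,adjective}; 7:klaish {adjective,adverb}; 8:gabau {adverb}; 9:daitbaish {verb}.
There are 64 candidate sequences in total.
Checking each against the rules leaves 9 sequences.
Count = 9.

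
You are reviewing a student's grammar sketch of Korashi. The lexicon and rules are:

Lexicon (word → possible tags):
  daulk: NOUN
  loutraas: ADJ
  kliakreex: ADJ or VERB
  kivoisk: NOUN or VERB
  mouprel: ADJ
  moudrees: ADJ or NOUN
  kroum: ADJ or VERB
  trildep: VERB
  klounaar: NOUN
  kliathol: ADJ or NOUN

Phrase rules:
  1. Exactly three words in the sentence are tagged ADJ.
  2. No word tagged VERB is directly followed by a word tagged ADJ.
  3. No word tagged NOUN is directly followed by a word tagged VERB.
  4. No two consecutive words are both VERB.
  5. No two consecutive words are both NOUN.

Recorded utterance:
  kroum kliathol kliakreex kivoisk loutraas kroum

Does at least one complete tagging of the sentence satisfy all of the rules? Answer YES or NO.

YES

Candidates per position — 1:kroum {ADJ,VERB}; 2:kliathol {ADJ,NOUN}; 3:kliakreex {ADJ,VERB}; 4:kivoisk {NOUN,VERB}; 5:loutraas {ADJ}; 6:kroum {ADJ,VERB}.
One satisfying assignment: VERB NOUN ADJ NOUN ADJ ADJ.
Checking: rule 1 ✓; rule 2 ✓; rule 3 ✓; rule 4 ✓; rule 5 ✓.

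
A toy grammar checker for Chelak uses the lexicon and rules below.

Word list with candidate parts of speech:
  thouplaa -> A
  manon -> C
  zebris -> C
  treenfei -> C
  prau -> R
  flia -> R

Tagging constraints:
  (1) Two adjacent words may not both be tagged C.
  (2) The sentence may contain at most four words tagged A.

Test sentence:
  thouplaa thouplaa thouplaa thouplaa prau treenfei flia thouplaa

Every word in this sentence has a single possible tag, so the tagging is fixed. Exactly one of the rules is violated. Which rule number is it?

Fixed tagging: A A A A R C R A.
Applying the rules: R1 holds, R2 violated.
Only rule 2 fails.

2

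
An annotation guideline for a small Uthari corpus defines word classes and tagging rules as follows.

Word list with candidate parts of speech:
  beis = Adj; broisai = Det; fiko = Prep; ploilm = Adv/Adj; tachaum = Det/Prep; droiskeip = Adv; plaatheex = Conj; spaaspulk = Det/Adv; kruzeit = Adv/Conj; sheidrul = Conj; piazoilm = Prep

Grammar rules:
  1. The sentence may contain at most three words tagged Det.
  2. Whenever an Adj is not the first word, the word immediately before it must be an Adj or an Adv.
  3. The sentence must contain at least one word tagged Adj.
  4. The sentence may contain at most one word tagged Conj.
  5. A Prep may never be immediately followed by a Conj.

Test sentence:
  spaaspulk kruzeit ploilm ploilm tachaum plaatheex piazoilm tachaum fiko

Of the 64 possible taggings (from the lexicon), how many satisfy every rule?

Candidates per position — 1:spaaspulk {Det,Adv}; 2:kruzeit {Adv,Conj}; 3:ploilm {Adv,Adj}; 4:ploilm {Adv,Adj}; 5:tachaum {Det,Prep}; 6:plaatheex {Conj}; 7:piazoilm {Prep}; 8:tachaum {Det,Prep}; 9:fiko {Prep}.
There are 64 candidate sequences in total.
Checking each against the rules leaves 12 sequences.
Count = 12.

12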